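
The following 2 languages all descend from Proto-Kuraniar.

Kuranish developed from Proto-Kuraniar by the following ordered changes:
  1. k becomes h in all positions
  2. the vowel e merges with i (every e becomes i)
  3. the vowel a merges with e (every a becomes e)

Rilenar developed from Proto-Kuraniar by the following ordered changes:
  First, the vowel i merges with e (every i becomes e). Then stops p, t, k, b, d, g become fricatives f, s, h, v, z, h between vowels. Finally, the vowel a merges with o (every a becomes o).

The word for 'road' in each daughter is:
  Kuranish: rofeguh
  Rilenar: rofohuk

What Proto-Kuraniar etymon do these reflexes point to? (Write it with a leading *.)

*rofaguk

Position 5: Kuranish has g, Rilenar has h. Kuranish preserves g here (none of its changes turn any other segment into g), so the proto-segment is *g.
Position 7: Kuranish has h, Rilenar has k. Rilenar preserves k here (none of its changes turn any other segment into k), so the proto-segment is *k.
Verify the candidate proto-form against each daughter:
Kuranish: *rofaguk > rofaguh > rofeguh  (by unconditioned shift, vowel merger)
Rilenar: *rofaguk > rofahuk > rofohuk  (by intervocalic lenition, vowel merger)
No other proto-form is consistent with every reflex, so the reconstruction is *rofaguk.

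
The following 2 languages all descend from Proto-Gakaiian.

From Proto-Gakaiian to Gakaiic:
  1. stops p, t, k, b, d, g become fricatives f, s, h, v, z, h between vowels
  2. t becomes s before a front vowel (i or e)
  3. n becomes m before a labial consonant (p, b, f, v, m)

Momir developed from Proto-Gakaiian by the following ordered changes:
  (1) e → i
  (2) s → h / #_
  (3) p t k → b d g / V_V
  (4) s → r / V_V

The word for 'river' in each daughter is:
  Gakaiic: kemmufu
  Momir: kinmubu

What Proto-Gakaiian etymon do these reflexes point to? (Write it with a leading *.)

*kenmupu

Position 6: Gakaiic has f, Momir has b. Taking the neighbouring segments as reconstructed: Gakaiic f could go back to *p or *f; Momir b could go back to *p or *b — the one source consistent with every daughter is *p.
Position 3: Gakaiic has m, Momir has n. Momir preserves n here (none of its changes turn any other segment into n), so the proto-segment is *n.
This points to *kenmupu. Verify forward in each daughter:
Gakaiic: *kenmupu > kenmufu > kemmufu  (by intervocalic lenition, nasal place assimilation)
Momir: *kenmupu
  kenmupu → kinmupu   [vowel merger]
  kinmupu (rule 2 does not apply)
  kinmupu → kinmubu   [intervocalic voicing]
  kinmubu (rule 4 does not apply)
  giving Momir kinmubu.
Only *kenmupu yields all of Gakaiic kemmufu, Momir kinmubu.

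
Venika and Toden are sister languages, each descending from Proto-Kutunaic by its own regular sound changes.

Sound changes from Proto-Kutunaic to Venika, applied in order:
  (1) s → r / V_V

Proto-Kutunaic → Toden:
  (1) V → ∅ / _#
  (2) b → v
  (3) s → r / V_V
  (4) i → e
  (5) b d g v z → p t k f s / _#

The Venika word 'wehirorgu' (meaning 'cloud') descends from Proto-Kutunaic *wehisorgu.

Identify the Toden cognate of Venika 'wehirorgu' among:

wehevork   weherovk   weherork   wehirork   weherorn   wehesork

weherork

Toden: start from *wehisorgu.
  rule 1 (apocope): wehisorgu → wehisorg
  rule 2: no change — wehisorg
  rule 3 (rhotacism): wehisorg → wehirorg
  rule 4 (vowel merger): wehirorg → weherorg
  rule 5 (final devoicing): weherorg → weherork
  ⇒ Toden weherork
Only 'weherork' matches the regular Toden development of *wehisorgu.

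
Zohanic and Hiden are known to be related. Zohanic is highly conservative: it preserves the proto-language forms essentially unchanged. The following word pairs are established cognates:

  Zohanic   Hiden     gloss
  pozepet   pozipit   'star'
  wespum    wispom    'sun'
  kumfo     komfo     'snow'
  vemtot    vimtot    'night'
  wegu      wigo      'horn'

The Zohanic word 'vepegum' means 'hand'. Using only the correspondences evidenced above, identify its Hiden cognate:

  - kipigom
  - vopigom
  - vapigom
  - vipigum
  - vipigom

pozepet ~ pozipit — Zohanic e corresponds to Hiden i after a consonant, before a labial obstruent.
pozepet ~ pozipit, wespum ~ wispom — Zohanic e corresponds to Hiden i after a consonant, before a consonant other than r, m, n, p, b, f, v.
wespum ~ wispom, kumfo ~ komfo — Zohanic u corresponds to Hiden o after a consonant, before a nasal.
Applying these to Zohanic 'vepegum':
  vepegum → vipegum   (e→i after a consonant, before a labial obstruent)
  vipegum → vipigum   (e→i after a consonant, before a consonant other than r, m, n, p, b, f, v)
  vipigum → vipigom   (u→o after a consonant, before a nasal)
So the Hiden cognate is 'vipigom'.

vipigom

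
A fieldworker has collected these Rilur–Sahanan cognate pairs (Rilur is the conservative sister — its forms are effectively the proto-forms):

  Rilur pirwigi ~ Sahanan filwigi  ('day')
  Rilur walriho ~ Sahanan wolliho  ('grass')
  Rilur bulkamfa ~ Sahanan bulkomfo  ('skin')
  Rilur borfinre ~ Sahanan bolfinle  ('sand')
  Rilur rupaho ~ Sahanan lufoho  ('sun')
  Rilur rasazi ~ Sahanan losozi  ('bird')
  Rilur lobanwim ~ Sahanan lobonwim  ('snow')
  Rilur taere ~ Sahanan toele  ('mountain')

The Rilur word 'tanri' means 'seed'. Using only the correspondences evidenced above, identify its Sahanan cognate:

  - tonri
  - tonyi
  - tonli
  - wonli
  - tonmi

tonli

lobanwim ~ lobonwim — Rilur a corresponds to Sahanan o after a consonant, before a nasal.
walriho ~ wolliho — Rilur r corresponds to Sahanan l after a consonant, before a front vowel.
Applying these to Rilur 'tanri':
  tanri → tonri   (a→o after a consonant, before a nasal)
  tonri → tonli   (r→l after a consonant, before a front vowel)
So the Sahanan cognate is 'tonli'.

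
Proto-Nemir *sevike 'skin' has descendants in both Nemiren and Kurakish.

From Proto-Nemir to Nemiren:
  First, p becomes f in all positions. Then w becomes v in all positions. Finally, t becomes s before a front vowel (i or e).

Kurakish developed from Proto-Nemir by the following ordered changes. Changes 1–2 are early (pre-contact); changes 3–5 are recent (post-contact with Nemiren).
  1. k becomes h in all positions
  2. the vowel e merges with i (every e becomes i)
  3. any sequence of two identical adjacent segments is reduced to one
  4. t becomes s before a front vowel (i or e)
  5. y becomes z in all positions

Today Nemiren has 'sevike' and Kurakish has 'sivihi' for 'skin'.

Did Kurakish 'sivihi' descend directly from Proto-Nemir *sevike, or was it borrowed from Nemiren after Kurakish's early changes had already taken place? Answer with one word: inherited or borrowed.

inherited

If inherited, *sevike would pass through all of Kurakish's changes:
Kurakish: *sevike > sevihe > sivihi  (by unconditioned shift, vowel merger)
If borrowed from Nemiren 'sevike' after the early changes, it would undergo only the recent ones:
  rule 3 (degemination): no change (sevike)
  rule 4 (palatalisation): no change (sevike)
  rule 5 (unconditioned shift): no change (sevike)
  ⇒ as a loan: sevike
Kurakish 'sivihi' matches the inherited outcome exactly, so it is an inherited cognate, not a loan.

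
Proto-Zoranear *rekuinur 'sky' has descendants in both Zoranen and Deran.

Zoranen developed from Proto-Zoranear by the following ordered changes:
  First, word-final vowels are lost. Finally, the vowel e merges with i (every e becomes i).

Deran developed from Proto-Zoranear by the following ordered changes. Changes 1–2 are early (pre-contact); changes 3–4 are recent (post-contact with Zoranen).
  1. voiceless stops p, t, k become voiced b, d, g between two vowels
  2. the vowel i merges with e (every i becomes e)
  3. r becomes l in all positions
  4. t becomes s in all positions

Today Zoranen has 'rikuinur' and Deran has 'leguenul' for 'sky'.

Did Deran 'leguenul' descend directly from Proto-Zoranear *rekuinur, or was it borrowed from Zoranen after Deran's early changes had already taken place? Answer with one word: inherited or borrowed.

inherited

If inherited, *rekuinur would pass through all of Deran's changes:
Deran: start from *rekuinur.
  rule 1 (intervocalic voicing): rekuinur → reguinur
  rule 2 (vowel merger): reguinur → reguenur
  rule 3 (unconditioned shift): reguenur → leguenul
  rule 4: no change — leguenul
  ⇒ Deran leguenul
If borrowed from Zoranen 'rikuinur' after the early changes, it would undergo only the recent ones:
  rule 3 (unconditioned shift): rikuinur → likuinul
  rule 4 (unconditioned shift): no change (likuinul)
  ⇒ as a loan: likuinul
Deran 'leguenul' matches the inherited outcome exactly, so it is an inherited cognate, not a loan.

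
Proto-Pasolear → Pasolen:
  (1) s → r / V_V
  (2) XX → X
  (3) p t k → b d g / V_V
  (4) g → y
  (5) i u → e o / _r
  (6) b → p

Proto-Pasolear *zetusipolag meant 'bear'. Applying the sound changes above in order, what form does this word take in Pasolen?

zedoripolay

Pasolen: start from *zetusipolag.
  rule 1 (rhotacism): zetusipolag → zeturipolag
  rule 2: no change — zeturipolag
  rule 3 (intervocalic voicing): zeturipolag → zeduribolag
  rule 4 (unconditioned shift): zeduribolag → zeduribolay
  rule 5 (pre-rhotic lowering): zeduribolay → zedoribolay
  rule 6 (unconditioned shift): zedoribolay → zedoripolay
  ⇒ Pasolen zedoripolay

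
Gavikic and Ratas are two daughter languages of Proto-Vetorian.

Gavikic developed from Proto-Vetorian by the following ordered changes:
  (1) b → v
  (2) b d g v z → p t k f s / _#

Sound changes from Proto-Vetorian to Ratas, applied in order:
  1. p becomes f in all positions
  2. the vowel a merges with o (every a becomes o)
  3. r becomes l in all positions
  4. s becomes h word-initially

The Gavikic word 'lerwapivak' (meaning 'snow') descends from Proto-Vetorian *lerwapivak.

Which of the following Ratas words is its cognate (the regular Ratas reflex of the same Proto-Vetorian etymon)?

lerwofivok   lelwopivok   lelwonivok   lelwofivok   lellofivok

Ratas: *lerwapivak
  lerwapivak → lerwafivak   [unconditioned shift]
  lerwafivak → lerwofivok   [vowel merger]
  lerwofivok → lelwofivok   [unconditioned shift]
  lelwofivok (rule 4 does not apply)
  giving Ratas lelwofivok.
The other candidates each miss or misapply at least one Ratas change.

lelwofivok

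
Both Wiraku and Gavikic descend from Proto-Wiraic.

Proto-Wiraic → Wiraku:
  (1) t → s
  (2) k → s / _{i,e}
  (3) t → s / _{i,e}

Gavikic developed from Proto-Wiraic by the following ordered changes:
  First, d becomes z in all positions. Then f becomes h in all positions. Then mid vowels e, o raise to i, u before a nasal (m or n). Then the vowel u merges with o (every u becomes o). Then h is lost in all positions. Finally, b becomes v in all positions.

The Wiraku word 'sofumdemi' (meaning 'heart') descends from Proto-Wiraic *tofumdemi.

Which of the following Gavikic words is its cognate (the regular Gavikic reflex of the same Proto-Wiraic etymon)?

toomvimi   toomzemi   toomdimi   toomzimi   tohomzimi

Gavikic: start from *tofumdemi.
  rule 1 (unconditioned shift): tofumdemi → tofumzemi
  rule 2 (unconditioned shift): tofumzemi → tohumzemi
  rule 3 (pre-nasal raising): tohumzemi → tohumzimi
  rule 4 (vowel merger): tohumzimi → tohomzimi
  rule 5 (h-loss): tohomzimi → toomzimi
  rule 6: no change — toomzimi
  ⇒ Gavikic toomzimi

toomzimi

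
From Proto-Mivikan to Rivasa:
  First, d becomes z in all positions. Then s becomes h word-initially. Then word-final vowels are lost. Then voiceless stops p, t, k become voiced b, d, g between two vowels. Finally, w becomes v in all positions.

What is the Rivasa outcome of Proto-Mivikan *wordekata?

Rivasa: *wordekata
  wordekata → worzekata   [unconditioned shift]
  worzekata (rule 2 does not apply)
  worzekata → worzekat   [apocope]
  worzekat → worzegat   [intervocalic voicing]
  worzegat → vorzegat   [unconditioned shift]
  giving Rivasa vorzegat.

vorzegat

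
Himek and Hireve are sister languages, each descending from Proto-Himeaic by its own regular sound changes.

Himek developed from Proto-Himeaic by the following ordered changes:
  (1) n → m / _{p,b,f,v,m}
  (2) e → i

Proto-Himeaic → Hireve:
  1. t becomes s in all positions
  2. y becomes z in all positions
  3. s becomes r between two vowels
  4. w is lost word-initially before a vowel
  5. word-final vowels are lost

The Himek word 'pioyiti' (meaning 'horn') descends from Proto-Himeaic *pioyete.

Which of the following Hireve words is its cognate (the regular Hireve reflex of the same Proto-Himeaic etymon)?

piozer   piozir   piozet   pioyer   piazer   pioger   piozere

piozer

Hireve: *pioyete > pioyese > piozese > piozere > piozer  (by unconditioned shift, unconditioned shift, rhotacism, apocope)
Only 'piozer' matches the regular Hireve development of *pioyete.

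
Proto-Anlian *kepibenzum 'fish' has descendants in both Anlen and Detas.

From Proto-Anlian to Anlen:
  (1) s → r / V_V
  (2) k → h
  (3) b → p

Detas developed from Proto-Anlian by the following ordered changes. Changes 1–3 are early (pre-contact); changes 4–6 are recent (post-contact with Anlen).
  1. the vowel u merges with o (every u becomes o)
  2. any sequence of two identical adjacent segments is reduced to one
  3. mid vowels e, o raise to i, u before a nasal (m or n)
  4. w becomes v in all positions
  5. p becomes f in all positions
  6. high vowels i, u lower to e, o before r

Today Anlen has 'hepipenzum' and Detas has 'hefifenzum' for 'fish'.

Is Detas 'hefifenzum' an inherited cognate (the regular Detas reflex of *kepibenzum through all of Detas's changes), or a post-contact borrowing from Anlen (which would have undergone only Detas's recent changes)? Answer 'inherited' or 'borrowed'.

borrowed

If inherited, *kepibenzum would pass through all of Detas's changes:
Detas: *kepibenzum
  kepibenzum → kepibenzom   [vowel merger]
  kepibenzom (rule 2 does not apply)
  kepibenzom → kepibinzum   [pre-nasal raising]
  kepibinzum (rule 4 does not apply)
  kepibinzum → kefibinzum   [unconditioned shift]
  kefibinzum (rule 6 does not apply)
  giving Detas kefibinzum.
If borrowed from Anlen 'hepipenzum' after the early changes, it would undergo only the recent ones:
  rule 4 (unconditioned shift): no change (hepipenzum)
  rule 5 (unconditioned shift): hepipenzum → hefifenzum
  rule 6 (pre-rhotic lowering): no change (hefifenzum)
  ⇒ as a loan: hefifenzum
Detas 'hefifenzum' matches the loan outcome 'hefifenzum', not the inherited 'kefibinzum' — it skipped the early Detas changes, so it was borrowed from Anlen.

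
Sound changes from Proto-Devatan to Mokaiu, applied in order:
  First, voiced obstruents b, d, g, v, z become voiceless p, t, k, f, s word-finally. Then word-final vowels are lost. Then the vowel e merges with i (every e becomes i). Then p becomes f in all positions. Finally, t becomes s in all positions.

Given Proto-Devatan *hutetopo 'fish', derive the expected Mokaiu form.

husisof

Mokaiu: *hutetopo
  hutetopo (rule 1 does not apply)
  hutetopo → hutetop   [apocope]
  hutetop → hutitop   [vowel merger]
  hutitop → hutitof   [unconditioned shift]
  hutitof → husisof   [unconditioned shift]
  giving Mokaiu husisof.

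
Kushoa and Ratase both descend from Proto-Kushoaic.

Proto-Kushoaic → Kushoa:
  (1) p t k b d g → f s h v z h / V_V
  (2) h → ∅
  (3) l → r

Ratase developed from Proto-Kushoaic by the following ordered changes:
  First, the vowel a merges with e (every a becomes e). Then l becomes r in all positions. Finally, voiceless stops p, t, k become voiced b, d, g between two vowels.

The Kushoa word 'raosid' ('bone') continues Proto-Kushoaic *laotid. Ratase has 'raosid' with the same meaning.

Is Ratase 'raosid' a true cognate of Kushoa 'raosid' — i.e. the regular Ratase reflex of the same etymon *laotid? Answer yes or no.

Derive the expected Ratase reflex of *laotid:
Ratase: start from *laotid.
  rule 1 (vowel merger): laotid → leotid
  rule 2 (unconditioned shift): leotid → reotid
  rule 3 (intervocalic voicing): reotid → reodid
  ⇒ Ratase reodid
The regular Ratase reflex would be 'reodid', but the attested form is 'raosid'. The correspondence is irregular, so they are not cognates (the Ratase form has a different source).

no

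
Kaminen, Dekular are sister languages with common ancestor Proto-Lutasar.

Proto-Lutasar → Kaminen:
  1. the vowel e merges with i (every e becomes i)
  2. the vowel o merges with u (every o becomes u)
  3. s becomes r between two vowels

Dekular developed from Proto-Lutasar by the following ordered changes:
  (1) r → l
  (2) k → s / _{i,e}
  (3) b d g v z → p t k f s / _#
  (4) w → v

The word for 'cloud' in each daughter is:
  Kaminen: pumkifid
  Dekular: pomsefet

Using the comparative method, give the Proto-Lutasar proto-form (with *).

*pomkefed

Position 2: Kaminen has u, Dekular has o. Dekular preserves o here (none of its changes turn any other segment into o), so the proto-segment is *o.
Position 4: Kaminen has k, Dekular has s. Kaminen preserves k here (none of its changes turn any other segment into k), so the proto-segment is *k.
Position 5: Kaminen has i, Dekular has e. Dekular preserves e here (none of its changes turn any other segment into e), so the proto-segment is *e.
Verify the candidate proto-form against each daughter:
Kaminen: *pomkefed
  pomkefed → pomkifid   [vowel merger]
  pomkifid → pumkifid   [vowel merger]
  pumkifid (rule 3 does not apply)
  giving Kaminen pumkifid.
Dekular: *pomkefed
  pomkefed (rule 1 does not apply)
  pomkefed → pomsefed   [palatalisation]
  pomsefed → pomsefet   [final devoicing]
  pomsefet (rule 4 does not apply)
  giving Dekular pomsefet.
*pomkefed is the unique common source.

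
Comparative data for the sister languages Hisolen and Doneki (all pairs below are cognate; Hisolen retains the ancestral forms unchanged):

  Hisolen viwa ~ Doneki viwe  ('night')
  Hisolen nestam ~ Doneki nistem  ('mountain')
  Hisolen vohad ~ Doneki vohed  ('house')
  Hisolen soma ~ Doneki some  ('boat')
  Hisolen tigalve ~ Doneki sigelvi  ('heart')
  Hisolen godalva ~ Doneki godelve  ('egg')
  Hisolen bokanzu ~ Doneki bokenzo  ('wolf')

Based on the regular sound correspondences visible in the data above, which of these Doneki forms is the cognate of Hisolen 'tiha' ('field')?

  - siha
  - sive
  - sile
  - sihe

sihe

tigalve ~ sigelvi — Hisolen t corresponds to Doneki s word-initially before a front vowel.
viwa ~ viwe, soma ~ some — Hisolen a corresponds to Doneki e word-finally.
Applying these to Hisolen 'tiha':
  tiha → siha   (t→s word-initially before a front vowel)
  siha → sihe   (a→e word-finally)
So the Doneki cognate is 'sihe'.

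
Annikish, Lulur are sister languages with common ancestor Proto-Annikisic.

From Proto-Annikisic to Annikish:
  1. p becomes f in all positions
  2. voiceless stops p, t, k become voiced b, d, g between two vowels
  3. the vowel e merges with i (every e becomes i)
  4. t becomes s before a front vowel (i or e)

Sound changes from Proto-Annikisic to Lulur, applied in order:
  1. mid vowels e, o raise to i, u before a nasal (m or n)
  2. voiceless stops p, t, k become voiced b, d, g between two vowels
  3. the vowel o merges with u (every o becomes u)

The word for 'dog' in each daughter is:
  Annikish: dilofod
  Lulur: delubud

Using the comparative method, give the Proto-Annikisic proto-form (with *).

*delopod

Position 2: Annikish has i, Lulur has e. Lulur preserves e here (none of its changes turn any other segment into e), so the proto-segment is *e.
Position 5: Annikish has f, Lulur has b. Taking the neighbouring segments as reconstructed: Annikish f could go back to *p or *f; Lulur b could go back to *p or *b — the one source consistent with every daughter is *p.
Position 4: Annikish has o, Lulur has u. Annikish preserves o here (none of its changes turn any other segment into o), so the proto-segment is *o.
This points to *delopod. Verify forward in each daughter:
Annikish: start from *delopod.
  rule 1 (unconditioned shift): delopod → delofod
  rule 2: no change — delofod
  rule 3 (vowel merger): delofod → dilofod
  rule 4: no change — dilofod
  ⇒ Annikish dilofod
Lulur: *delopod > delobod > delubud  (by intervocalic voicing, vowel merger)
No other proto-form is consistent with every reflex, so the reconstruction is *delopod.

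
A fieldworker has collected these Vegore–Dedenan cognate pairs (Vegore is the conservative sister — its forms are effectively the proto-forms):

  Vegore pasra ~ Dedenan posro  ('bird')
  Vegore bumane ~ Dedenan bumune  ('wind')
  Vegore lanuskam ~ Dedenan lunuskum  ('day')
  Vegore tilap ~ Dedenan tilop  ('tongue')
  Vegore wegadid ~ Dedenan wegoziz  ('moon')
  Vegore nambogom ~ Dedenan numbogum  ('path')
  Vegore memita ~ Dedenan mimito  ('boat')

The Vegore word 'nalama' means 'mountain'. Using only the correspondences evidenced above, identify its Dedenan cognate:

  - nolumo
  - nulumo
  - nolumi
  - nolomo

nolumo

pasra ~ posro, wegadid ~ wegoziz — Vegore a corresponds to Dedenan o after a consonant, before a consonant other than r, m, n, p, b, f, v.
lanuskam ~ lunuskum, nambogom ~ numbogum — Vegore a corresponds to Dedenan u after a consonant, before a nasal.
pasra ~ posro, memita ~ mimito — Vegore a corresponds to Dedenan o word-finally.
Applying these to Vegore 'nalama':
  nalama → nolama   (a→o after a consonant, before a consonant other than r, m, n, p, b, f, v)
  nolama → noluma   (a→u after a consonant, before a nasal)
  noluma → nolumo   (a→o word-finally)
So the Dedenan cognate is 'nolumo'.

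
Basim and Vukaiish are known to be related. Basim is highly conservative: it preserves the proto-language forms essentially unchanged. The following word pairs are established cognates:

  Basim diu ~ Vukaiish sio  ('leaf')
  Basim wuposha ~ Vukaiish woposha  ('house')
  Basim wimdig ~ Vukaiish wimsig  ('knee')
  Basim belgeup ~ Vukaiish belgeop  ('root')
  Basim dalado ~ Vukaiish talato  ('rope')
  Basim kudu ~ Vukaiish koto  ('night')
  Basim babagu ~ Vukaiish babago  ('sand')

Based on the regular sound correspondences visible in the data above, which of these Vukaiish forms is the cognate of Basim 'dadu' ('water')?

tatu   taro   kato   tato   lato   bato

dalado ~ talato — Basim d corresponds to Vukaiish t word-initially before a back vowel.
kudu ~ koto — Basim d corresponds to Vukaiish t between vowels (before a back vowel).
kudu ~ koto, babagu ~ babago — Basim u corresponds to Vukaiish o word-finally.
Applying these to Basim 'dadu':
  dadu → tadu   (d→t word-initially before a back vowel)
  tadu → tatu   (d→t between vowels (before a back vowel))
  tatu → tato   (u→o word-finally)
So the Vukaiish cognate is 'tato'.

tato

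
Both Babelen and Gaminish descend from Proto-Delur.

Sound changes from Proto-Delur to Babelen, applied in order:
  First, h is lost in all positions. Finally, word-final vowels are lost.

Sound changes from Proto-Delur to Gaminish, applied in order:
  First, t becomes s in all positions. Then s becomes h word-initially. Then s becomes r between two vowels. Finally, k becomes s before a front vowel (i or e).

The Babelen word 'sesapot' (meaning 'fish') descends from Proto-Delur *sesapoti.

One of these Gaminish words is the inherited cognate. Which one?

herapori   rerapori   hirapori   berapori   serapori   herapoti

herapori

Gaminish: start from *sesapoti.
  rule 1 (unconditioned shift): sesapoti → sesaposi
  rule 2 (debuccalisation): sesaposi → hesaposi
  rule 3 (rhotacism): hesaposi → herapori
  rule 4: no change — herapori
  ⇒ Gaminish herapori
Among the options, 'herapori' alone shows every Gaminish change applied in order.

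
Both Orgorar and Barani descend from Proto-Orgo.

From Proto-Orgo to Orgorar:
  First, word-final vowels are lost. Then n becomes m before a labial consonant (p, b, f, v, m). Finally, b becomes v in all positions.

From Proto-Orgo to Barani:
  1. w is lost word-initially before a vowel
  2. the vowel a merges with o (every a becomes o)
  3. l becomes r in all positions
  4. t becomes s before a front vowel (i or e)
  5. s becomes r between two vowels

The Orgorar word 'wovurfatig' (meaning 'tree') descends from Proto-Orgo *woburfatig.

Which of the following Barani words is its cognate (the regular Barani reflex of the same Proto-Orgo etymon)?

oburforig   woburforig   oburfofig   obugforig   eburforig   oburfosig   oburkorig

oburforig

Barani: *woburfatig
  woburfatig → oburfatig   [glide loss]
  oburfatig → oburfotig   [vowel merger]
  oburfotig (rule 3 does not apply)
  oburfotig → oburfosig   [palatalisation]
  oburfosig → oburforig   [rhotacism]
  giving Barani oburforig.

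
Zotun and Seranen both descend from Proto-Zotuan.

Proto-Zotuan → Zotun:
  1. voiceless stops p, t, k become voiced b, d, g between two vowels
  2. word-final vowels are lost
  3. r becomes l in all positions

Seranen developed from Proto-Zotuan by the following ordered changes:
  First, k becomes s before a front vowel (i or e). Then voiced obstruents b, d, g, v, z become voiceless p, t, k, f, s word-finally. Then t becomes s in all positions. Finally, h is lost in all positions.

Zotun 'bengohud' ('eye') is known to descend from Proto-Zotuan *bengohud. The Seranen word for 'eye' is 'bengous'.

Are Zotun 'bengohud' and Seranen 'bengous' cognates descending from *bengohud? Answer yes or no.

yes

Derive the expected Seranen reflex of *bengohud:
Seranen: *bengohud > bengohut > bengohus > bengous  (by final devoicing, unconditioned shift, h-loss)
Seranen 'bengous' matches the regular reflex exactly, so the pair is cognate.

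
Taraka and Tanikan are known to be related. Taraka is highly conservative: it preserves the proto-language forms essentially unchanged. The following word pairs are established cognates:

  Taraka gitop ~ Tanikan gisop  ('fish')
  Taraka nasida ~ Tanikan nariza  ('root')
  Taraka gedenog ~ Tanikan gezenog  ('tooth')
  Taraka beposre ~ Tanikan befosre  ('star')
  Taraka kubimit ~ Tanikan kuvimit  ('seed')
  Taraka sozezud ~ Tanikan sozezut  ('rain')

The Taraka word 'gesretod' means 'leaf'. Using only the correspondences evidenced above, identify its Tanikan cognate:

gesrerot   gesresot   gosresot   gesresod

gitop ~ gisop — Taraka t corresponds to Tanikan s between vowels (before a back vowel).
sozezud ~ sozezut — Taraka d corresponds to Tanikan t word-finally.
Applying these to Taraka 'gesretod':
  gesretod → gesresod   (t→s between vowels (before a back vowel))
  gesresod → gesresot   (d→t word-finally)
So the Tanikan cognate is 'gesresot'.

gesresot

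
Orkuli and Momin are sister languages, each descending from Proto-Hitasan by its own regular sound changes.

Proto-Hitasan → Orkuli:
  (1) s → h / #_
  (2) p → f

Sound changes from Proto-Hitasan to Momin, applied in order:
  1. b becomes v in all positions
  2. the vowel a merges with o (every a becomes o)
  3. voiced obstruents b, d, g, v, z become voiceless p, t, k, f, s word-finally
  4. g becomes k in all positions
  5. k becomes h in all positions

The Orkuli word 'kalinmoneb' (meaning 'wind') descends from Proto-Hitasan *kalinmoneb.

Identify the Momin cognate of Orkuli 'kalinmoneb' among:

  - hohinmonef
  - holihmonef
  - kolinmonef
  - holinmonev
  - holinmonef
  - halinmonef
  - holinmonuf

Momin: *kalinmoneb > kalinmonev > kolinmonev > kolinmonef > holinmonef  (by unconditioned shift, vowel merger, final devoicing, unconditioned shift)

holinmonef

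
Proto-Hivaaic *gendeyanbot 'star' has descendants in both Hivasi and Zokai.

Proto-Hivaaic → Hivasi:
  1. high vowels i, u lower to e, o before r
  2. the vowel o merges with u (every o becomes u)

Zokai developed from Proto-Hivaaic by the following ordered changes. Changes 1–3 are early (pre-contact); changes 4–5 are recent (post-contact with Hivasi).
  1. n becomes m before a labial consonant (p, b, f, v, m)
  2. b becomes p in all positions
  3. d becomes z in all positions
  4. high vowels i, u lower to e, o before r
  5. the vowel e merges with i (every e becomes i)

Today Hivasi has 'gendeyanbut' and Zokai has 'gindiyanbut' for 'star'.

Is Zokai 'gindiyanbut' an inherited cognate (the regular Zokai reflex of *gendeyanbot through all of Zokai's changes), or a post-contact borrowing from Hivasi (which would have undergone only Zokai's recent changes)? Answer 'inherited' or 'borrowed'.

If inherited, *gendeyanbot would pass through all of Zokai's changes:
Zokai: *gendeyanbot
  gendeyanbot → gendeyambot   [nasal place assimilation]
  gendeyambot → gendeyampot   [unconditioned shift]
  gendeyampot → genzeyampot   [unconditioned shift]
  genzeyampot (rule 4 does not apply)
  genzeyampot → ginziyampot   [vowel merger]
  giving Zokai ginziyampot.
If borrowed from Hivasi 'gendeyanbut' after the early changes, it would undergo only the recent ones:
  rule 4 (pre-rhotic lowering): no change (gendeyanbut)
  rule 5 (vowel merger): gendeyanbut → gindiyanbut
  ⇒ as a loan: gindiyanbut
Zokai 'gindiyanbut' matches the loan outcome 'gindiyanbut', not the inherited 'ginziyampot' — it skipped the early Zokai changes, so it was borrowed from Hivasi.

borrowed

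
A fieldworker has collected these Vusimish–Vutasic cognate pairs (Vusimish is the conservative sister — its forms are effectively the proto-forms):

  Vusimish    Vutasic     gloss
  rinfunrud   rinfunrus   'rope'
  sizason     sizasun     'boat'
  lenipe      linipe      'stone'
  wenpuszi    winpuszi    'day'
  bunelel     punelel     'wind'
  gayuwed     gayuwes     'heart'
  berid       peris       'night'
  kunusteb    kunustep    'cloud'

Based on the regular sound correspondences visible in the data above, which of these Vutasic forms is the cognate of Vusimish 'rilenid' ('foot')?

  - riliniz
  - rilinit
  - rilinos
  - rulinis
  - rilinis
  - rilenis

rilinis

lenipe ~ linipe, wenpuszi ~ winpuszi — Vusimish e corresponds to Vutasic i after a consonant, before a nasal.
rinfunrud ~ rinfunrus, gayuwed ~ gayuwes — Vusimish d corresponds to Vutasic s word-finally.
Applying these to Vusimish 'rilenid':
  rilenid → rilinid   (e→i after a consonant, before a nasal)
  rilinid → rilinis   (d→s word-finally)
So the Vutasic cognate is 'rilinis'.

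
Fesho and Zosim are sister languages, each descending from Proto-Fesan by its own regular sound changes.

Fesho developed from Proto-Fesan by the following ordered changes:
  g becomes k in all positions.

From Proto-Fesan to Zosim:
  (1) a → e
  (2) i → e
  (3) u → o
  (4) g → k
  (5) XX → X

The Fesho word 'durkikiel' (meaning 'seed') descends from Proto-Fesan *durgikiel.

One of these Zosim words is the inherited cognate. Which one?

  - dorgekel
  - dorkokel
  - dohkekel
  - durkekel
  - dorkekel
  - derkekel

Zosim: *durgikiel
  durgikiel (rule 1 does not apply)
  durgikiel → durgekeel   [vowel merger]
  durgekeel → dorgekeel   [vowel merger]
  dorgekeel → dorkekeel   [unconditioned shift]
  dorkekeel → dorkekel   [degemination]
  giving Zosim dorkekel.
The other candidates each miss or misapply at least one Zosim change.

dorkekel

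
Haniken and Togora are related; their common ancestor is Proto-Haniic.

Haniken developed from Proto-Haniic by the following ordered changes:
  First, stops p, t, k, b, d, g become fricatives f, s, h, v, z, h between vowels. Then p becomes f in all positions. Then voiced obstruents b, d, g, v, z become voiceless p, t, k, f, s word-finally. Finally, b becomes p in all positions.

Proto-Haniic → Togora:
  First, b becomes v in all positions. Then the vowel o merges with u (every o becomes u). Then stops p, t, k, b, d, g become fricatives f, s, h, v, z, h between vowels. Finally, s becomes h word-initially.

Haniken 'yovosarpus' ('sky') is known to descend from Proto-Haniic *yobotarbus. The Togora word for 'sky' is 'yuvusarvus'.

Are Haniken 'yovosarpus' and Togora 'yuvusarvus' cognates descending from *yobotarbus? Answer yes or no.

Derive the expected Togora reflex of *yobotarbus:
Togora: *yobotarbus > yovotarvus > yuvutarvus > yuvusarvus  (by unconditioned shift, vowel merger, intervocalic lenition)
Togora 'yuvusarvus' matches the regular reflex exactly, so the pair is cognate.

yes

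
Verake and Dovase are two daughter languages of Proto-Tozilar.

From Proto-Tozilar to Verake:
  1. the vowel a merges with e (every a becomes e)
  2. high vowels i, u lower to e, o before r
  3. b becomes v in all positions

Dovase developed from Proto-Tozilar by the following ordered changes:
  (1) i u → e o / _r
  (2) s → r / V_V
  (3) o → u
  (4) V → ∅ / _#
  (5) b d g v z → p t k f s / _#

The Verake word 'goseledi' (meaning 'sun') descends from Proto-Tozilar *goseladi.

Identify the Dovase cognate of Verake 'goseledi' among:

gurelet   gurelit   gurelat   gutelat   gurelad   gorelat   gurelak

gurelat

Dovase: start from *goseladi.
  rule 1: no change — goseladi
  rule 2 (rhotacism): goseladi → goreladi
  rule 3 (vowel merger): goreladi → gureladi
  rule 4 (apocope): gureladi → gurelad
  rule 5 (final devoicing): gurelad → gurelat
  ⇒ Dovase gurelat
Only 'gurelat' matches the regular Dovase development of *goseladi.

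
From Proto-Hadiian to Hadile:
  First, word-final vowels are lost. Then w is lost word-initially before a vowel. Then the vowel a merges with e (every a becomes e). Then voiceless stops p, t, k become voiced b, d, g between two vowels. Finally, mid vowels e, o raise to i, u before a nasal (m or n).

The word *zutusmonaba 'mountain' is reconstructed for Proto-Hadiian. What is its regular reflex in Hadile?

Hadile: start from *zutusmonaba.
  rule 1 (apocope): zutusmonaba → zutusmonab
  rule 2: no change — zutusmonab
  rule 3 (vowel merger): zutusmonab → zutusmoneb
  rule 4 (intervocalic voicing): zutusmoneb → zudusmoneb
  rule 5 (pre-nasal raising): zudusmoneb → zudusmuneb
  ⇒ Hadile zudusmuneb

zudusmuneb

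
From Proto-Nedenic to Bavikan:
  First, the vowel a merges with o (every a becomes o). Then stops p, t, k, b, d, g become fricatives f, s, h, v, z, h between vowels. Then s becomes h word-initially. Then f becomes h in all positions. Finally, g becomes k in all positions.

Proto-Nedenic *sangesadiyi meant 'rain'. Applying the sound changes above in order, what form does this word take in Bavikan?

honkesoziyi

Bavikan: *sangesadiyi > songesodiyi > songesoziyi > hongesoziyi > honkesoziyi  (by vowel merger, intervocalic lenition, debuccalisation, unconditioned shift)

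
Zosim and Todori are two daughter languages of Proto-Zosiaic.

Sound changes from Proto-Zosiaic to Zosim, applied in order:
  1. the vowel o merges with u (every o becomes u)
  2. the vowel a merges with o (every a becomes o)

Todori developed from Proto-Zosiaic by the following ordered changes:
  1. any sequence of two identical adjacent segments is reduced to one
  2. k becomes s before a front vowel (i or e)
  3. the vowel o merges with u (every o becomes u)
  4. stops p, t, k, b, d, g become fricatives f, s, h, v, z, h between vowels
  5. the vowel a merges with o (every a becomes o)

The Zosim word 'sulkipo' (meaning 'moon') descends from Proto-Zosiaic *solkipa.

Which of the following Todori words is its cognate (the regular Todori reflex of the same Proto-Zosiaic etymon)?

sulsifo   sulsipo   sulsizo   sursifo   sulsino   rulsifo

sulsifo

Todori: *solkipa
  solkipa (rule 1 does not apply)
  solkipa → solsipa   [palatalisation]
  solsipa → sulsipa   [vowel merger]
  sulsipa → sulsifa   [intervocalic lenition]
  sulsifa → sulsifo   [vowel merger]
  giving Todori sulsifo.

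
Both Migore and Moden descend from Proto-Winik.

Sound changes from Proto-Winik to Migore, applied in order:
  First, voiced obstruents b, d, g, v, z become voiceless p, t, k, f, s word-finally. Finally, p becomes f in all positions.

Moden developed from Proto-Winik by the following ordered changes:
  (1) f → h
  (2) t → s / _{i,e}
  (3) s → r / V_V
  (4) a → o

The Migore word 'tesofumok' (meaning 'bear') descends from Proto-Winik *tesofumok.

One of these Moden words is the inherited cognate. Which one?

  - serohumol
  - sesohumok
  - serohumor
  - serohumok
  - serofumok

Moden: *tesofumok
  tesofumok → tesohumok   [unconditioned shift]
  tesohumok → sesohumok   [palatalisation]
  sesohumok → serohumok   [rhotacism]
  serohumok (rule 4 does not apply)
  giving Moden serohumok.

serohumok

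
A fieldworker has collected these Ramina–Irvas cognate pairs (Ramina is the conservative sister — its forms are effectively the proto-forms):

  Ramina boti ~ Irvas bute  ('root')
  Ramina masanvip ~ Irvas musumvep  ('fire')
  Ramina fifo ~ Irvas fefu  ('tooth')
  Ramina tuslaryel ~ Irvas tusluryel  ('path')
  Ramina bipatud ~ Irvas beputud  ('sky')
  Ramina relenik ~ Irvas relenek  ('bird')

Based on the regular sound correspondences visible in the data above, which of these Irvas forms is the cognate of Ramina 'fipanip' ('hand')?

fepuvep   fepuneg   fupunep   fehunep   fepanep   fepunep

fepunep

masanvip ~ musumvep, bipatud ~ beputud — Ramina i corresponds to Irvas e after a consonant, before a labial obstruent.
masanvip ~ musumvep — Ramina a corresponds to Irvas u after a consonant, before a nasal.
Applying these to Ramina 'fipanip':
  fipanip → fepanip   (i→e after a consonant, before a labial obstruent)
  fepanip → fepunip   (a→u after a consonant, before a nasal)
  fepunip → fepunep   (i→e after a consonant, before a labial obstruent)
So the Irvas cognate is 'fepunep'.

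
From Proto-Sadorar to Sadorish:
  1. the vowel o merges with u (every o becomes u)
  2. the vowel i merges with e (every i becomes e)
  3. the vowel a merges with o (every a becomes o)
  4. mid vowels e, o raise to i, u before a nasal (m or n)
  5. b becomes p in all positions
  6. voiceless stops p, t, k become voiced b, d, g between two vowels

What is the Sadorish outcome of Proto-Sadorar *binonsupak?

pinunsubok

Sadorish: start from *binonsupak.
  rule 1 (vowel merger): binonsupak → binunsupak
  rule 2 (vowel merger): binunsupak → benunsupak
  rule 3 (vowel merger): benunsupak → benunsupok
  rule 4 (pre-nasal raising): benunsupok → binunsupok
  rule 5 (unconditioned shift): binunsupok → pinunsupok
  rule 6 (intervocalic voicing): pinunsupok → pinunsubok
  ⇒ Sadorish pinunsubok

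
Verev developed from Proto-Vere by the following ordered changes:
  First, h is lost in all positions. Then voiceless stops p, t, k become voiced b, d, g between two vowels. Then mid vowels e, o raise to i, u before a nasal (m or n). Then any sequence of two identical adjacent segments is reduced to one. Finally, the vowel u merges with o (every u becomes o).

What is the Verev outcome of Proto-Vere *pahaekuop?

Verev: *pahaekuop > paaekuop > paaeguop > paeguop > paegoop  (by h-loss, intervocalic voicing, degemination, vowel merger)

paegoop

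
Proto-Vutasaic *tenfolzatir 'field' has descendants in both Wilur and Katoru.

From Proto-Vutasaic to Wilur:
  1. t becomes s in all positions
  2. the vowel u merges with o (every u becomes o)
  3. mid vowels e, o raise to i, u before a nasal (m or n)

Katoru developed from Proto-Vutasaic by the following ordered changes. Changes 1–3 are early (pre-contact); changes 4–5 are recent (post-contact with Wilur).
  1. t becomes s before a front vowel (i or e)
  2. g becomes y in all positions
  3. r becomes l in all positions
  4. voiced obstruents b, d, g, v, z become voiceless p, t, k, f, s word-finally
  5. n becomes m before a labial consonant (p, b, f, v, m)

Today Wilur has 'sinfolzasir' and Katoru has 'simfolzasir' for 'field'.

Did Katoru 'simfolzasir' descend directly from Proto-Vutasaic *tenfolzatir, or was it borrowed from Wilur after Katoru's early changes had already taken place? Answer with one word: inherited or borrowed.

borrowed

If inherited, *tenfolzatir would pass through all of Katoru's changes:
Katoru: start from *tenfolzatir.
  rule 1 (palatalisation): tenfolzatir → senfolzasir
  rule 2: no change — senfolzasir
  rule 3 (unconditioned shift): senfolzasir → senfolzasil
  rule 4: no change — senfolzasil
  rule 5 (nasal place assimilation): senfolzasil → semfolzasil
  ⇒ Katoru semfolzasil
If borrowed from Wilur 'sinfolzasir' after the early changes, it would undergo only the recent ones:
  rule 4 (final devoicing): no change (sinfolzasir)
  rule 5 (nasal place assimilation): sinfolzasir → simfolzasir
  ⇒ as a loan: simfolzasir
Katoru 'simfolzasir' matches the loan outcome 'simfolzasir', not the inherited 'semfolzasil' — it skipped the early Katoru changes, so it was borrowed from Wilur.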